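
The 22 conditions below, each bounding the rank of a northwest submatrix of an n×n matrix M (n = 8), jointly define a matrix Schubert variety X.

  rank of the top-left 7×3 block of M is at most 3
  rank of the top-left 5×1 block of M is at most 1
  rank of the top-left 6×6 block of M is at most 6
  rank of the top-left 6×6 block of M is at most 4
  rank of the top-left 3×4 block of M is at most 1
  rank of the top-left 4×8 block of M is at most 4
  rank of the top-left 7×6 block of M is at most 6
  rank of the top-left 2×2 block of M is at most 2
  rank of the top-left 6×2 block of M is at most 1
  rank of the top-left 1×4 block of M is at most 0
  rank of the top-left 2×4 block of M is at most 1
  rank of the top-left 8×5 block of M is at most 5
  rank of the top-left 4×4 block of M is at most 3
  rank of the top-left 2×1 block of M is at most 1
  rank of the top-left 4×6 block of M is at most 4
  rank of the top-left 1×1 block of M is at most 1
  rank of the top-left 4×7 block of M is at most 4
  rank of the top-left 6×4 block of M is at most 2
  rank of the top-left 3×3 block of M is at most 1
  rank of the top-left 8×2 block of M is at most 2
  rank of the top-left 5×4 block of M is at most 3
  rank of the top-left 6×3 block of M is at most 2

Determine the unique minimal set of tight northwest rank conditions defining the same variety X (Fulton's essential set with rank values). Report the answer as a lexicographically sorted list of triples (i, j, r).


Recovering R(i,j) via the rank-extension bound from the 22 conditions:

  row 1: 0, 0, 0, 0, 1, 1, 1, 1
  row 2: 1, 1, 1, 1, 2, 2, 2, 2
  row 3: 1, 1, 1, 1, 2, 3, 3, 3
  row 4: 1, 1, 2, 2, 3, 4, 4, 4
  row 5: 1, 1, 2, 2, 3, 4, 5, 5
  row 6: 1, 1, 2, 2, 3, 4, 5, 6
  row 7: 1, 2, 3, 3, 4, 5, 6, 7
  row 8: 1, 2, 3, 4, 5, 6, 7, 8

so w = (5, 1, 6, 3, 7, 8, 2, 4).

4 SE-corners of the 12-cell Rothe diagram give Ess(w):

[(1, 4, 0), (3, 4, 1), (6, 2, 1), (6, 4, 2)]


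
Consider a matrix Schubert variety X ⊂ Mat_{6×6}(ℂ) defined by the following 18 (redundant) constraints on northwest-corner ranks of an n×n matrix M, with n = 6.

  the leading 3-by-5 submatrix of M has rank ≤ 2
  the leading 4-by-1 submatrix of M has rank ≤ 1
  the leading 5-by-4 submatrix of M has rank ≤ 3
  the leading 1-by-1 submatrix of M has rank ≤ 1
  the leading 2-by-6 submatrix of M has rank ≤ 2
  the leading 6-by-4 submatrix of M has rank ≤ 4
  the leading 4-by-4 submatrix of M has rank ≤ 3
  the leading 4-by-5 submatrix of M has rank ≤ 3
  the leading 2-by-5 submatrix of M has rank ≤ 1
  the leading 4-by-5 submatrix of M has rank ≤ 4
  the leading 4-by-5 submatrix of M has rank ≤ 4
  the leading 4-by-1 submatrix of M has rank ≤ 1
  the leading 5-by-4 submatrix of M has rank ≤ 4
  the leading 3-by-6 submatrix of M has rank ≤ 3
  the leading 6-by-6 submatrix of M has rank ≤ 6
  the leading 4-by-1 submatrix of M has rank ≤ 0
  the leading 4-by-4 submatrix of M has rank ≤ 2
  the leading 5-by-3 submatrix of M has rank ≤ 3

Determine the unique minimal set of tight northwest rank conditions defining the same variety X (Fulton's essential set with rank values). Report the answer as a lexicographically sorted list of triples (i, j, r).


Computing R[i][j] = min implied NW-rank bound (n=6, 18 conditions):

  0  1  1  1  1  1
  0  1  1  1  1  2
  0  1  2  2  2  3
  0  1  2  2  3  4
  1  2  3  3  4  5
  1  2  3  4  5  6

the unique w with this rank table is (2, 6, 3, 5, 1, 4).

|D(w)|=8, |Ess(w)|=3:

[(2, 5, 1), (4, 1, 0), (4, 4, 2)]


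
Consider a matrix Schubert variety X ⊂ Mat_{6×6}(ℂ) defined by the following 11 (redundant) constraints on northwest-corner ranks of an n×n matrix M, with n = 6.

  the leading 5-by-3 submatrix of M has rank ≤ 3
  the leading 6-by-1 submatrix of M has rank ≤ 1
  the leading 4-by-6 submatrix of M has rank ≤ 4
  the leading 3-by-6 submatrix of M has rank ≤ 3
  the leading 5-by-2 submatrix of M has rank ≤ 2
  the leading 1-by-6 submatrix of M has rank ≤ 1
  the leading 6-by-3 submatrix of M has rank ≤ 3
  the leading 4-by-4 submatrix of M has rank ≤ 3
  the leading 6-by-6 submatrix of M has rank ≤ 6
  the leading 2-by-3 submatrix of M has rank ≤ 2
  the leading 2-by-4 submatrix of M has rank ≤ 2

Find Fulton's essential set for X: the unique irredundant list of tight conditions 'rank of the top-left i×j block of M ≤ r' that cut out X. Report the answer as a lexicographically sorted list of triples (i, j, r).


Rank table r_w(6×6) implied by the 11 constraints:

  R[1]: 1, 1, 1, 1, 1, 1
  R[2]: 1, 2, 2, 2, 2, 2
  R[3]: 1, 2, 3, 3, 3, 3
  R[4]: 1, 2, 3, 3, 4, 4
  R[5]: 1, 2, 3, 4, 5, 5
  R[6]: 1, 2, 3, 4, 5, 6

giving w = (1, 2, 3, 5, 4, 6) via Δ²R.

D(w) has 1 cell with 1 SE-corner; essential set:

[(4, 4, 3)]


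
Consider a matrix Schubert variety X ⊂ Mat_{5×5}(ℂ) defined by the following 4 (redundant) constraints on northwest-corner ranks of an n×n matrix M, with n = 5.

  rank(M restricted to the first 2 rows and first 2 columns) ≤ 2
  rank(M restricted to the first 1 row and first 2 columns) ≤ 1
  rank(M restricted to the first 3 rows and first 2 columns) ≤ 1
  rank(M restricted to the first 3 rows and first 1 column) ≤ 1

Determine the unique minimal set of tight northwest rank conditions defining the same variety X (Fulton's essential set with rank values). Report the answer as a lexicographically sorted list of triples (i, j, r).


The tightest implied rank at each (i,j), from the 4 conditions:

  i=1: 1 1 1 1 1
  i=2: 1 1 2 2 2
  i=3: 1 1 2 3 3
  i=4: 1 2 3 4 4
  i=5: 1 2 3 4 5

giving w = (1, 3, 4, 2, 5) via Δ²R.

Rothe diagram D(w) (2 cells), 1 SE-corner (essential condition):

[(3, 2, 1)]


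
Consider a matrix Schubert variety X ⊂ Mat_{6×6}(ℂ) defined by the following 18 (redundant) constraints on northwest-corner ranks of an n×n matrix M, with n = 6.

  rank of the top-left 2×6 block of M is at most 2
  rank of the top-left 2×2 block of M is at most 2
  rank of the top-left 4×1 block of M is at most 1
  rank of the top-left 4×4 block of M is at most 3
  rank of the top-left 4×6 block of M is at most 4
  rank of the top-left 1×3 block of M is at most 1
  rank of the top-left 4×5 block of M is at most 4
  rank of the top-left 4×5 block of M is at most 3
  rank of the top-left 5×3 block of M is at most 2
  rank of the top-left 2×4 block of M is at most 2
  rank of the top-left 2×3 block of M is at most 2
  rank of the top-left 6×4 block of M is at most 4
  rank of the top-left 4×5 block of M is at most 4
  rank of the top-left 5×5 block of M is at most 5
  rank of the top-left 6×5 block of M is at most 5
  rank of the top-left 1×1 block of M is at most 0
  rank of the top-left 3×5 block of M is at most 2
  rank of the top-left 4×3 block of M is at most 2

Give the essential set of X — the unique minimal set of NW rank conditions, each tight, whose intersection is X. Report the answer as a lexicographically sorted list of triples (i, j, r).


Recovering R(i,j) via the rank-extension bound from the 18 conditions:

  0 1 1 1 1 1
  1 2 2 2 2 2
  1 2 2 2 2 3
  1 2 2 3 3 4
  1 2 2 3 4 5
  1 2 3 4 5 6

hence w(1..6) = (2, 1, 6, 4, 5, 3).

ℓ(w)=6; the 3 essential cells (i,j,r):

[(1, 1, 0), (3, 5, 2), (5, 3, 2)]


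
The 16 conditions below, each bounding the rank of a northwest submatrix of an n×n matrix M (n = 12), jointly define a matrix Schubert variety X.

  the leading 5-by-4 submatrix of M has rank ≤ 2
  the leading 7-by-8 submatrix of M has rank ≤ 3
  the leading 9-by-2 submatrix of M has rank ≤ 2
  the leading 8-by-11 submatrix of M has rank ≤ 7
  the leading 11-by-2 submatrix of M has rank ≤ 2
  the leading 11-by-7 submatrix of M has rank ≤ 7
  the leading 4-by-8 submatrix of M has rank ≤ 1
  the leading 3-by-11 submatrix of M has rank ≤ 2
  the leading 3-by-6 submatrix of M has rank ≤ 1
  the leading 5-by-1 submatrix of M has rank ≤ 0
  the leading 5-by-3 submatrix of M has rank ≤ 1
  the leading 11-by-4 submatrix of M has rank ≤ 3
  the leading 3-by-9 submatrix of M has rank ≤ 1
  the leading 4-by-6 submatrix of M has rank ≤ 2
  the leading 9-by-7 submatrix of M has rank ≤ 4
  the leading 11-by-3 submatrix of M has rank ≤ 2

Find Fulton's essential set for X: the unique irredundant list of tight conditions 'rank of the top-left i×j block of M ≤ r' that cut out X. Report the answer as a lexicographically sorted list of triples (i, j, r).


The tightest implied rank at each (i,j), from the 16 conditions:

  i=1: 0  1  1  1  1  1  1  1  1  1  1  1
  i=2: 0  1  1  1  1  1  1  1  1  2  2  2
  i=3: 0  1  1  1  1  1  1  1  1  2  2  3
  i=4: 0  1  1  1  1  1  1  1  2  3  3  4
  i=5: 0  1  1  2  2  2  2  2  3  4  4  5
  i=6: 1  2  2  3  3  3  3  3  4  5  5  6
  i=7: 1  2  2  3  3  3  3  3  4  5  6  7
  i=8: 1  2  2  3  4  4  4  4  5  6  7  8
  i=9: 1  2  2  3  4  4  4  5  6  7  8  9
  i=10: 1  2  2  3  4  5  5  6  7  8  9  10
  i=11: 1  2  2  3  4  5  6  7  8  9  10  11
  i=12: 1  2  3  4  5  6  7  8  9  10  11  12

the unique w with this rank table is (2, 10, 12, 9, 4, 1, 11, 5, 8, 6, 7, 3).

Rothe diagram D(w) (38 cells), 8 SE-corners (essential conditions):

[(3, 9, 1), (3, 11, 2), (4, 8, 1), (5, 1, 0), (5, 3, 1), (7, 8, 3), (9, 7, 4), (11, 3, 2)]


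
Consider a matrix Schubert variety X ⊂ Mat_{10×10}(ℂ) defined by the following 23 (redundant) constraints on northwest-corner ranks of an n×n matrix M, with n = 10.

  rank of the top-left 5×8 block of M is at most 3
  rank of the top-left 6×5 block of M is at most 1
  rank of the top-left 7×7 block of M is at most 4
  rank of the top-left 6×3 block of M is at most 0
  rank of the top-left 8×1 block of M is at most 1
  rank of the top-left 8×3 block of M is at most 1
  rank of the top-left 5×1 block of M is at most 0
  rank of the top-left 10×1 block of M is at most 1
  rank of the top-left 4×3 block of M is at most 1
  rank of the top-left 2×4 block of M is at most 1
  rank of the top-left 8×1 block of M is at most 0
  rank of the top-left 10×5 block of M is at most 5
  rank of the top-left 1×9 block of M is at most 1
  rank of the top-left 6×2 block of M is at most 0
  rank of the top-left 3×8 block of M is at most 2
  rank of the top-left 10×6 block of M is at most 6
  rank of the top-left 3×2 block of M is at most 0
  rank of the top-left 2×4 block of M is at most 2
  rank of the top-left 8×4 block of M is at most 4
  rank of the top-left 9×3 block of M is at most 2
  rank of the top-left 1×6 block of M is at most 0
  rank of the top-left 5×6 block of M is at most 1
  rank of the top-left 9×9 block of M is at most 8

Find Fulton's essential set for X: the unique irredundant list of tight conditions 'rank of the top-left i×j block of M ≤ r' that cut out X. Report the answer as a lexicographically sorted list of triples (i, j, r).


The tightest implied rank at each (i,j), from the 23 conditions:

  0  0  0  0  0  0  1  1  1  1
  0  0  0  1  1  1  2  2  2  2
  0  0  0  1  1  1  2  2  3  3
  0  0  0  1  1  1  2  3  4  4
  0  0  0  1  1  1  2  3  4  5
  0  0  0  1  1  2  3  4  5  6
  0  1  1  2  2  3  4  5  6  7
  0  1  1  2  3  4  5  6  7  8
  1  2  2  3  4  5  6  7  8  9
  1  2  3  4  5  6  7  8  9  10

so w = (7, 4, 9, 8, 10, 6, 2, 5, 1, 3).

7 SE-corners of the 32-cell Rothe diagram give Ess(w):

[(1, 6, 0), (3, 8, 2), (5, 6, 1), (6, 3, 0), (6, 5, 1), (8, 1, 0), (8, 3, 1)]


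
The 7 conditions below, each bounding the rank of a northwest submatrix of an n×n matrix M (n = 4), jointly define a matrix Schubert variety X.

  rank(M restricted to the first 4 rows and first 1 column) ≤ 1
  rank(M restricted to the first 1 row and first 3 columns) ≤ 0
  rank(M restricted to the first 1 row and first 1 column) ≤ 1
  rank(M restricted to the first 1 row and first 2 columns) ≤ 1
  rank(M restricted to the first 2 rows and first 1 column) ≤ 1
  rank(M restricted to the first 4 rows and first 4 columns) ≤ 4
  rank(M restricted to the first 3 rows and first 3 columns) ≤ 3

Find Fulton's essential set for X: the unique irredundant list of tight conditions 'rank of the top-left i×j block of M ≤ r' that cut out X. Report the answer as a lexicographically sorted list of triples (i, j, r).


Propagating the 7 rank bounds to every northwest block:

  0  0  0  1
  1  1  1  2
  1  2  2  3
  1  2  3  4

giving w = (4, 1, 2, 3) via Δ²R.

D(w) has 3 cells with 1 SE-corner; essential set:

[(1, 3, 0)]


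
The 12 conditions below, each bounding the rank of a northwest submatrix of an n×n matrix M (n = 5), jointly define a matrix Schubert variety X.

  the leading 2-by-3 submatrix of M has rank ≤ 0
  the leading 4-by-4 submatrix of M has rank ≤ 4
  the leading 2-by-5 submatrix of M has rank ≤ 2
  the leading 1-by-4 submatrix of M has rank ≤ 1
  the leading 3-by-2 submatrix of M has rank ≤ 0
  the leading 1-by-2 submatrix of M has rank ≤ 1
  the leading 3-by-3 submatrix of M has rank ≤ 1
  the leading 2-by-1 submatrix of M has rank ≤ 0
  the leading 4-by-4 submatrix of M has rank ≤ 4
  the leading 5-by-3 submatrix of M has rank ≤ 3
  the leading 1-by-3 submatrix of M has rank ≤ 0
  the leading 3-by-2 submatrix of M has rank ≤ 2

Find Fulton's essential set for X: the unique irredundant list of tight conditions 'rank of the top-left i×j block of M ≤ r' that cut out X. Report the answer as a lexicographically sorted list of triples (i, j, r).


Recovering R(i,j) via the rank-extension bound from the 12 conditions:

  R[1]: 0 0 0 1 1
  R[2]: 0 0 0 1 2
  R[3]: 0 0 1 2 3
  R[4]: 1 1 2 3 4
  R[5]: 1 2 3 4 5

hence w(1..5) = (4, 5, 3, 1, 2).

Fulton essential set (2 of the 8 Rothe cells):

[(2, 3, 0), (3, 2, 0)]


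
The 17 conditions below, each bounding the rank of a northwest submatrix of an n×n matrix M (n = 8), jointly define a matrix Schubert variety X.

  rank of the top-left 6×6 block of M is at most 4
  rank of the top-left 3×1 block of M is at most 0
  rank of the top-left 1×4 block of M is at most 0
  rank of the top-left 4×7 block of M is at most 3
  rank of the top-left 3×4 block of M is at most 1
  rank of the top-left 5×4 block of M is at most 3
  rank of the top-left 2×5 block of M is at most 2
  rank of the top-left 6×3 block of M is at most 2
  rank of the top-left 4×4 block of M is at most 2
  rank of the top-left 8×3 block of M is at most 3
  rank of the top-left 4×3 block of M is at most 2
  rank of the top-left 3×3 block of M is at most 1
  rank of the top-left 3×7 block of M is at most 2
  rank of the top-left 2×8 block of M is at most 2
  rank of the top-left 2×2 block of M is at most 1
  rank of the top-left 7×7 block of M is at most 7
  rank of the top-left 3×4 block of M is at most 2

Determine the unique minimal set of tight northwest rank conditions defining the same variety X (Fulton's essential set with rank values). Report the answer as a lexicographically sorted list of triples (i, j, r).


Rank table r_w(8×8) implied by the 17 constraints:

  R[1]: 0 | 0 | 0 | 0 | 1 | 1 | 1 | 1
  R[2]: 0 | 1 | 1 | 1 | 2 | 2 | 2 | 2
  R[3]: 0 | 1 | 1 | 1 | 2 | 2 | 2 | 3
  R[4]: 1 | 2 | 2 | 2 | 3 | 3 | 3 | 4
  R[5]: 1 | 2 | 2 | 3 | 4 | 4 | 4 | 5
  R[6]: 1 | 2 | 2 | 3 | 4 | 4 | 5 | 6
  R[7]: 1 | 2 | 3 | 4 | 5 | 5 | 6 | 7
  R[8]: 1 | 2 | 3 | 4 | 5 | 6 | 7 | 8

the unique w with this rank table is (5, 2, 8, 1, 4, 7, 3, 6).

Fulton essential set (6 of the 13 Rothe cells):

[(1, 4, 0), (3, 1, 0), (3, 4, 1), (3, 7, 2), (6, 3, 2), (6, 6, 4)]


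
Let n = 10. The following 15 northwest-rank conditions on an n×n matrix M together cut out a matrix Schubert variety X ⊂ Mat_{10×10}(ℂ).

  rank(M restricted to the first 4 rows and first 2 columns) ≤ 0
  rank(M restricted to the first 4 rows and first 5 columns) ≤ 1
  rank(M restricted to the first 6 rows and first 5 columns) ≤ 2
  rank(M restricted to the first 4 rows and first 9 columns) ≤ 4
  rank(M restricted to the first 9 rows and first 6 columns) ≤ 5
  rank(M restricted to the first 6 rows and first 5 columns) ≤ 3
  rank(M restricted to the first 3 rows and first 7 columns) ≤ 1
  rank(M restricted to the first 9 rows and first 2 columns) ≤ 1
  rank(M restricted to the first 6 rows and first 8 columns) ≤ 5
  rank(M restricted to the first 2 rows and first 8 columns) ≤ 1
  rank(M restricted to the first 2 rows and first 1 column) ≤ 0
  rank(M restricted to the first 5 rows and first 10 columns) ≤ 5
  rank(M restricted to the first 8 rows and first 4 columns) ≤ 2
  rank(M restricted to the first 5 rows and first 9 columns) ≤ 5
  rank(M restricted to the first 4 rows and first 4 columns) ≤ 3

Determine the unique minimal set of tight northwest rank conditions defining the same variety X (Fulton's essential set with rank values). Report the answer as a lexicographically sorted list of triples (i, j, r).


Computing R[i][j] = min implied NW-rank bound (n=10, 15 conditions):

  R[1]: 0 | 0 | 1 | 1 | 1 | 1 | 1 | 1 | 1 | 1
  R[2]: 0 | 0 | 1 | 1 | 1 | 1 | 1 | 1 | 2 | 2
  R[3]: 0 | 0 | 1 | 1 | 1 | 1 | 1 | 2 | 3 | 3
  R[4]: 0 | 0 | 1 | 1 | 1 | 2 | 2 | 3 | 4 | 4
  R[5]: 1 | 1 | 2 | 2 | 2 | 3 | 3 | 4 | 5 | 5
  R[6]: 1 | 1 | 2 | 2 | 2 | 3 | 4 | 5 | 6 | 6
  R[7]: 1 | 1 | 2 | 2 | 3 | 4 | 5 | 6 | 7 | 7
  R[8]: 1 | 1 | 2 | 2 | 3 | 4 | 5 | 6 | 7 | 8
  R[9]: 1 | 1 | 2 | 3 | 4 | 5 | 6 | 7 | 8 | 9
  R[10]: 1 | 2 | 3 | 4 | 5 | 6 | 7 | 8 | 9 | 10

giving w = (3, 9, 8, 6, 1, 7, 5, 10, 4, 2) via Δ²R.

|D(w)|=27, |Ess(w)|=7:

[(2, 8, 1), (3, 7, 1), (4, 2, 0), (4, 5, 1), (6, 5, 2), (8, 4, 2), (9, 2, 1)]


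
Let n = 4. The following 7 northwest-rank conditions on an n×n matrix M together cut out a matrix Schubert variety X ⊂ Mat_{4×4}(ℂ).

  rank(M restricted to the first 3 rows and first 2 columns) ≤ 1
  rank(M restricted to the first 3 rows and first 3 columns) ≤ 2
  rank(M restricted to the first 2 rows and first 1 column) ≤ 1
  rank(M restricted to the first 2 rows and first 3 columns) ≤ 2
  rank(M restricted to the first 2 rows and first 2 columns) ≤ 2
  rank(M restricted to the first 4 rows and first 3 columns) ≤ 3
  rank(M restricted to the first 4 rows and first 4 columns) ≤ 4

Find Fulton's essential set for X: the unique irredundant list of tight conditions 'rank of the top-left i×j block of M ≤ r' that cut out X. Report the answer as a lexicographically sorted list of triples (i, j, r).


Computing R[i][j] = min implied NW-rank bound (n=4, 7 conditions):

  row 1: 1 1 1 1
  row 2: 1 1 2 2
  row 3: 1 1 2 3
  row 4: 1 2 3 4

second differences of R give the permutation w = (1, 3, 4, 2).

Rothe diagram D(w) (2 cells), 1 SE-corner (essential condition):

[(3, 2, 1)]


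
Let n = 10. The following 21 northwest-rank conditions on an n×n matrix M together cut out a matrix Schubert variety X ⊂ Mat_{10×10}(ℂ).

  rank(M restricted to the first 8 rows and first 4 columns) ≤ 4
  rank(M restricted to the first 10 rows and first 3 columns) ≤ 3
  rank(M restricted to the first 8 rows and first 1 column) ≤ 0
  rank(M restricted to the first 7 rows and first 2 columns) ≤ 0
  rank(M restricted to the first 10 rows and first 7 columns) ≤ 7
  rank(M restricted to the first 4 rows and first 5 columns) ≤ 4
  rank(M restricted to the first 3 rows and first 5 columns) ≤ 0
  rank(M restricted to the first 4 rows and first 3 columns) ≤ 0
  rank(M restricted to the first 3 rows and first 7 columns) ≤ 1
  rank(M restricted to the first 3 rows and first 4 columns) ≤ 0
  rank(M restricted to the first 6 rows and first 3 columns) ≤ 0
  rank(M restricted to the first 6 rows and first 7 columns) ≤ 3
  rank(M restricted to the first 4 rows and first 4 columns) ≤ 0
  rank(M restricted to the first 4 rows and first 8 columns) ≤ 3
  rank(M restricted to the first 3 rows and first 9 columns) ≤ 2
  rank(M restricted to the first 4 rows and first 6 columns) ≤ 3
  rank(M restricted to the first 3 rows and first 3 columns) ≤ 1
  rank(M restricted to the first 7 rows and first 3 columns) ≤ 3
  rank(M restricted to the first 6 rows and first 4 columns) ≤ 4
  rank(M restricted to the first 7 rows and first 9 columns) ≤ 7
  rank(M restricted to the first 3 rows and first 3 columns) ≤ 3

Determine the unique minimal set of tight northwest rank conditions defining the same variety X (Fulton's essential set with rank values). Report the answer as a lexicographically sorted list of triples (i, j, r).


The tightest implied rank at each (i,j), from the 21 conditions:

  0 | 0 | 0 | 0 | 0 | 1 | 1 | 1 | 1 | 1
  0 | 0 | 0 | 0 | 0 | 1 | 1 | 2 | 2 | 2
  0 | 0 | 0 | 0 | 0 | 1 | 1 | 2 | 2 | 3
  0 | 0 | 0 | 0 | 1 | 2 | 2 | 3 | 3 | 4
  0 | 0 | 0 | 1 | 2 | 3 | 3 | 4 | 4 | 5
  0 | 0 | 0 | 1 | 2 | 3 | 3 | 4 | 5 | 6
  0 | 0 | 1 | 2 | 3 | 4 | 4 | 5 | 6 | 7
  0 | 1 | 2 | 3 | 4 | 5 | 5 | 6 | 7 | 8
  1 | 2 | 3 | 4 | 5 | 6 | 6 | 7 | 8 | 9
  1 | 2 | 3 | 4 | 5 | 6 | 7 | 8 | 9 | 10

second differences of R give the permutation w = (6, 8, 10, 5, 4, 9, 3, 2, 1, 7).

Rothe diagram D(w) (32 cells), 8 SE-corners (essential conditions):

[(3, 5, 0), (3, 7, 1), (3, 9, 2), (4, 4, 0), (6, 3, 0), (6, 7, 3), (7, 2, 0), (8, 1, 0)]


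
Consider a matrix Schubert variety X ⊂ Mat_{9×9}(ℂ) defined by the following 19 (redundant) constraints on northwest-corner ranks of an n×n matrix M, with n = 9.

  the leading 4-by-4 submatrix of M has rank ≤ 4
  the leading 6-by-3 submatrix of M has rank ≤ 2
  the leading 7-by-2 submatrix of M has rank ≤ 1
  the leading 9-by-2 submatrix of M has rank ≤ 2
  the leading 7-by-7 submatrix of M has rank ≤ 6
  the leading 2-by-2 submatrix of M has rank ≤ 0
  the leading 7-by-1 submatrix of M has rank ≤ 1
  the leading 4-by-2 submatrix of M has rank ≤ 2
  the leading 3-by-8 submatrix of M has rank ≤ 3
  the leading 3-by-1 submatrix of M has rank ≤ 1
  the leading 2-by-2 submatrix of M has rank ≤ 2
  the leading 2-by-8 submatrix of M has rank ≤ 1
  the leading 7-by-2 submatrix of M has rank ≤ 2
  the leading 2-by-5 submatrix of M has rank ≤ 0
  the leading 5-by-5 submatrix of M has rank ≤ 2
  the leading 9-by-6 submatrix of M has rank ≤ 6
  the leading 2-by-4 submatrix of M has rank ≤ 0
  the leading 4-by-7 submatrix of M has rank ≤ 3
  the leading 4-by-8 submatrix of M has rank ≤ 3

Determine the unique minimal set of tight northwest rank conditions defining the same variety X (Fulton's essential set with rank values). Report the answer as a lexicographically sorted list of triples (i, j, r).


Rank table r_w(9×9) implied by the 19 constraints:

  0, 0, 0, 0, 0, 1, 1, 1, 1
  0, 0, 0, 0, 0, 1, 1, 1, 2
  1, 1, 1, 1, 1, 2, 2, 2, 3
  1, 1, 2, 2, 2, 3, 3, 3, 4
  1, 1, 2, 2, 2, 3, 4, 4, 5
  1, 1, 2, 3, 3, 4, 5, 5, 6
  1, 1, 2, 3, 4, 5, 6, 6, 7
  1, 2, 3, 4, 5, 6, 7, 7, 8
  1, 2, 3, 4, 5, 6, 7, 8, 9

giving w = (6, 9, 1, 3, 7, 4, 5, 2, 8) via Δ²R.

ℓ(w)=18; the 4 essential cells (i,j,r):

[(2, 5, 0), (2, 8, 1), (5, 5, 2), (7, 2, 1)]


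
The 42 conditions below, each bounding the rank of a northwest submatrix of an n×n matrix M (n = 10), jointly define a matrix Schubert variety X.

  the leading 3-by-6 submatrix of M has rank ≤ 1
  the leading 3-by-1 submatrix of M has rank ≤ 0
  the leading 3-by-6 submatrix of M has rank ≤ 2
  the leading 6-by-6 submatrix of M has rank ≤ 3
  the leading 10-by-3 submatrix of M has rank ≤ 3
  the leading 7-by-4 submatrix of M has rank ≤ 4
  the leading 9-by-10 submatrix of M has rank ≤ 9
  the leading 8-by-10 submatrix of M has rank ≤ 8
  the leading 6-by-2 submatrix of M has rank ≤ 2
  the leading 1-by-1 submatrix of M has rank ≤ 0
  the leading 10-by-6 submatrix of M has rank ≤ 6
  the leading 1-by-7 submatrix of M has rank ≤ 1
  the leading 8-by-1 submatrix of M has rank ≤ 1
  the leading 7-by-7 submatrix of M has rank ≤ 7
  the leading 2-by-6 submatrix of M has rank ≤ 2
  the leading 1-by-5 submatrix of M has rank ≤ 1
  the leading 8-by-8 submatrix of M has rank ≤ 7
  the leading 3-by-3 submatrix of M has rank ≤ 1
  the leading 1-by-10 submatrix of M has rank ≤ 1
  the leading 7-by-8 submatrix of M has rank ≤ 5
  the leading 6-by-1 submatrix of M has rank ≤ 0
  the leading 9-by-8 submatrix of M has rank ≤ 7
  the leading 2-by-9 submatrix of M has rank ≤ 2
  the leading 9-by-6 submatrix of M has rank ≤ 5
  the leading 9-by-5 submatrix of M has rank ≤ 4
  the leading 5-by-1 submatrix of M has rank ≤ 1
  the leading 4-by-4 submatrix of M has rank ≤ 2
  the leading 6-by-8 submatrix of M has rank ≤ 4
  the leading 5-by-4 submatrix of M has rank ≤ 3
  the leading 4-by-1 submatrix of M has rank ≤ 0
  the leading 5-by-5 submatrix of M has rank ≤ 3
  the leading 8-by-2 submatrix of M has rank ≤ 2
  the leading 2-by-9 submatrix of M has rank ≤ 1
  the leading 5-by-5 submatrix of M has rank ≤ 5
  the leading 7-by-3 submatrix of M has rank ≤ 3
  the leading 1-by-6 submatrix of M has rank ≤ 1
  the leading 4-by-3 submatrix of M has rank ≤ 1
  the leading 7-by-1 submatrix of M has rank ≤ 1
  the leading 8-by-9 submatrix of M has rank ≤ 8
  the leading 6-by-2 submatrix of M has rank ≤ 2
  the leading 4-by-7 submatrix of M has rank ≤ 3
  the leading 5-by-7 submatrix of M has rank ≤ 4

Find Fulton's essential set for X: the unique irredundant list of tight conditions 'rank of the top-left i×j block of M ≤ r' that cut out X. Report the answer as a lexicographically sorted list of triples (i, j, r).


Recovering R(i,j) via the rank-extension bound from the 42 conditions:

  0 | 1 | 1 | 1 | 1 | 1 | 1 | 1 | 1 | 1
  0 | 1 | 1 | 1 | 1 | 1 | 1 | 1 | 1 | 2
  0 | 1 | 1 | 1 | 1 | 1 | 2 | 2 | 2 | 3
  0 | 1 | 1 | 2 | 2 | 2 | 3 | 3 | 3 | 4
  0 | 1 | 2 | 3 | 3 | 3 | 4 | 4 | 4 | 5
  0 | 1 | 2 | 3 | 3 | 3 | 4 | 4 | 5 | 6
  1 | 2 | 3 | 4 | 4 | 4 | 5 | 5 | 6 | 7
  1 | 2 | 3 | 4 | 4 | 5 | 6 | 6 | 7 | 8
  1 | 2 | 3 | 4 | 4 | 5 | 6 | 7 | 8 | 9
  1 | 2 | 3 | 4 | 5 | 6 | 7 | 8 | 9 | 10

hence w(1..10) = (2, 10, 7, 4, 3, 9, 1, 6, 8, 5).

7 SE-corners of the 23-cell Rothe diagram give Ess(w):

[(2, 9, 1), (3, 6, 1), (4, 3, 1), (6, 1, 0), (6, 6, 3), (6, 8, 4), (9, 5, 4)]


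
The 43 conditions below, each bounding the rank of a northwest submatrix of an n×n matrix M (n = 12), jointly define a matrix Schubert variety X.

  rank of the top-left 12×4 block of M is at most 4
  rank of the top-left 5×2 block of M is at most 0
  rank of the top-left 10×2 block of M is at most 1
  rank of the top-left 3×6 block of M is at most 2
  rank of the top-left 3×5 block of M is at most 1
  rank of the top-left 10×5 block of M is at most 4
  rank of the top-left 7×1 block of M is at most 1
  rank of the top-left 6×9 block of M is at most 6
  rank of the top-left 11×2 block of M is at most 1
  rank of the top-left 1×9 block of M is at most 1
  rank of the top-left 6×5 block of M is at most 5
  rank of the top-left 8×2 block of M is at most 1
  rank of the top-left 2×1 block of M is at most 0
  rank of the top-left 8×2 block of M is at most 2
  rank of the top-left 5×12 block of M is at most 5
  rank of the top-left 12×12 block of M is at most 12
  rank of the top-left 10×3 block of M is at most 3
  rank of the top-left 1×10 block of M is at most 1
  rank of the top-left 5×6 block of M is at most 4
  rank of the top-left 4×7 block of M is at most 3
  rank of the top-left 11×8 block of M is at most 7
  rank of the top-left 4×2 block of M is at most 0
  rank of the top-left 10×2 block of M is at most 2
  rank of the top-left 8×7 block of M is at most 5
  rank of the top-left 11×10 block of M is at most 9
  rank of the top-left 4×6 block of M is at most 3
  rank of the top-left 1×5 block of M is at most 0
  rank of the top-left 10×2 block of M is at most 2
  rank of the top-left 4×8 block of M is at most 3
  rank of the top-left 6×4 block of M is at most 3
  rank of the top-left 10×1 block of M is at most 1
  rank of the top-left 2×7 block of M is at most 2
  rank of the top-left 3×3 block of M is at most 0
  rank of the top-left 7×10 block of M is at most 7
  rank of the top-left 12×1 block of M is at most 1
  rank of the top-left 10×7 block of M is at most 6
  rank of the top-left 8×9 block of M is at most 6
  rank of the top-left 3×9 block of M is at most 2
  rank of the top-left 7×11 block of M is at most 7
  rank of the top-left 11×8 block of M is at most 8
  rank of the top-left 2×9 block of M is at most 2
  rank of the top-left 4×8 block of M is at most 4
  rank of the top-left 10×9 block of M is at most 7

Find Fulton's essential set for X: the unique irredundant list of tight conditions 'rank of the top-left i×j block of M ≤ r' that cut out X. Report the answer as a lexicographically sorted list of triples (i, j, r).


Reconstructing r_w from the 43 given conditions:

  0 | 0 | 0 | 0 | 0 | 1 | 1 | 1 | 1 | 1 | 1 | 1
  0 | 0 | 0 | 1 | 1 | 2 | 2 | 2 | 2 | 2 | 2 | 2
  0 | 0 | 0 | 1 | 1 | 2 | 2 | 2 | 2 | 3 | 3 | 3
  0 | 0 | 1 | 2 | 2 | 3 | 3 | 3 | 3 | 4 | 4 | 4
  0 | 0 | 1 | 2 | 3 | 4 | 4 | 4 | 4 | 5 | 5 | 5
  1 | 1 | 2 | 3 | 4 | 5 | 5 | 5 | 5 | 6 | 6 | 6
  1 | 1 | 2 | 3 | 4 | 5 | 5 | 6 | 6 | 7 | 7 | 7
  1 | 1 | 2 | 3 | 4 | 5 | 5 | 6 | 6 | 7 | 8 | 8
  1 | 1 | 2 | 3 | 4 | 5 | 6 | 7 | 7 | 8 | 9 | 9
  1 | 1 | 2 | 3 | 4 | 5 | 6 | 7 | 7 | 8 | 9 | 10
  1 | 1 | 2 | 3 | 4 | 5 | 6 | 7 | 8 | 9 | 10 | 11
  1 | 2 | 3 | 4 | 5 | 6 | 7 | 8 | 9 | 10 | 11 | 12

hence w(1..12) = (6, 4, 10, 3, 5, 1, 8, 11, 7, 12, 9, 2).

9 SE-corners of the 28-cell Rothe diagram give Ess(w):

[(1, 5, 0), (3, 3, 0), (3, 5, 1), (3, 9, 2), (5, 2, 0), (8, 7, 5), (8, 9, 6), (10, 9, 7), (11, 2, 1)]


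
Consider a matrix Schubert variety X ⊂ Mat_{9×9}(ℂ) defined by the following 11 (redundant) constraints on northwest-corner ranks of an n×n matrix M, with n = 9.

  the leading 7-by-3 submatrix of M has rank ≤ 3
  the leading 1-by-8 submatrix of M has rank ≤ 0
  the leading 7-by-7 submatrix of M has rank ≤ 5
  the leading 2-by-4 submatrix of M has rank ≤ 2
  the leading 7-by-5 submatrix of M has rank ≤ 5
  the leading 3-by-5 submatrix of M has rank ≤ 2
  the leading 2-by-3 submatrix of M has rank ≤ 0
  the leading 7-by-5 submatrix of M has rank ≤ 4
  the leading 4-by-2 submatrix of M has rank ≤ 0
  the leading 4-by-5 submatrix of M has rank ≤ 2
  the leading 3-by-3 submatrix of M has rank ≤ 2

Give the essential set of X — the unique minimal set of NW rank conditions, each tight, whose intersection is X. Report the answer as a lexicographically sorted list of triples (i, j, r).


Rank table r_w(9×9) implied by the 11 constraints:

  row 1: 0  0  0  0  0  0  0  0  1
  row 2: 0  0  0  1  1  1  1  1  2
  row 3: 0  0  1  2  2  2  2  2  3
  row 4: 0  0  1  2  2  3  3  3  4
  row 5: 1  1  2  3  3  4  4  4  5
  row 6: 1  2  3  4  4  5  5  5  6
  row 7: 1  2  3  4  4  5  5  6  7
  row 8: 1  2  3  4  5  6  6  7  8
  row 9: 1  2  3  4  5  6  7  8  9

the unique w with this rank table is (9, 4, 3, 6, 1, 2, 8, 5, 7).

ℓ(w)=18; the 6 essential cells (i,j,r):

[(1, 8, 0), (2, 3, 0), (4, 2, 0), (4, 5, 2), (7, 5, 4), (7, 7, 5)]


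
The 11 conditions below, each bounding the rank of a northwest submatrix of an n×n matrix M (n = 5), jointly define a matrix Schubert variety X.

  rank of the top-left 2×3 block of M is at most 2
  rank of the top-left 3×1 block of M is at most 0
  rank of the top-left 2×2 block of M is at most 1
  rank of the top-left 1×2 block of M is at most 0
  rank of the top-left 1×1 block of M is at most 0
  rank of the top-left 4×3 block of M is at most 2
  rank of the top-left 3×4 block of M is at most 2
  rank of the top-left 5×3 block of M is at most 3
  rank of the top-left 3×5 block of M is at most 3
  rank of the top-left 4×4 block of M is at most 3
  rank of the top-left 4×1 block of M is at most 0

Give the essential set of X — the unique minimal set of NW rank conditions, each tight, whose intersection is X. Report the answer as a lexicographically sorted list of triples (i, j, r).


Rank table r_w(5×5) implied by the 11 constraints:

  i=1: 0  0  1  1  1
  i=2: 0  1  2  2  2
  i=3: 0  1  2  2  3
  i=4: 0  1  2  3  4
  i=5: 1  2  3  4  5

so w = (3, 2, 5, 4, 1).

3 SE-corners of the 6-cell Rothe diagram give Ess(w):

[(1, 2, 0), (3, 4, 2), (4, 1, 0)]


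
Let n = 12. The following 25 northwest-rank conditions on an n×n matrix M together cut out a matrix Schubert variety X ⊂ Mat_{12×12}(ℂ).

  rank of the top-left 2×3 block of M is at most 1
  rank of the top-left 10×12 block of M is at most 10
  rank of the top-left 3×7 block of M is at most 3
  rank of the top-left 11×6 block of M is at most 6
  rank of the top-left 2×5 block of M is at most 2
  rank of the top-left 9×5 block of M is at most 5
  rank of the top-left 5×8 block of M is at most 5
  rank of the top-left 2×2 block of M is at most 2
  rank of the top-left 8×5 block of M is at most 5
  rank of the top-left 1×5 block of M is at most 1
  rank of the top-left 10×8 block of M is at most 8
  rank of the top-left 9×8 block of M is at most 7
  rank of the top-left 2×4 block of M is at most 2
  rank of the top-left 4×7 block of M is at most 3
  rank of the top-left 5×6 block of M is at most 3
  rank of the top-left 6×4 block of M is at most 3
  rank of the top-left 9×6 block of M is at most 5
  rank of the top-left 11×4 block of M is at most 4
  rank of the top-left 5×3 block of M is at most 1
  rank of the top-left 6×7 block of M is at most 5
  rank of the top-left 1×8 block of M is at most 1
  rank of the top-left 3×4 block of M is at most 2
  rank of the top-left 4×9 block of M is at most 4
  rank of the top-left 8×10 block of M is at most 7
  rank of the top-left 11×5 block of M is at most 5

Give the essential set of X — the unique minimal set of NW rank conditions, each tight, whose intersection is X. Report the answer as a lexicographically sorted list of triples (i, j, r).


Rank table r_w(12×12) implied by the 25 constraints:

  1, 1, 1, 1, 1, 1, 1, 1, 1, 1, 1, 1
  1, 1, 1, 2, 2, 2, 2, 2, 2, 2, 2, 2
  1, 1, 1, 2, 3, 3, 3, 3, 3, 3, 3, 3
  1, 1, 1, 2, 3, 3, 3, 4, 4, 4, 4, 4
  1, 1, 1, 2, 3, 3, 4, 5, 5, 5, 5, 5
  1, 2, 2, 3, 4, 4, 5, 6, 6, 6, 6, 6
  1, 2, 3, 4, 5, 5, 6, 7, 7, 7, 7, 7
  1, 2, 3, 4, 5, 5, 6, 7, 7, 7, 8, 8
  1, 2, 3, 4, 5, 5, 6, 7, 8, 8, 9, 9
  1, 2, 3, 4, 5, 6, 7, 8, 9, 9, 10, 10
  1, 2, 3, 4, 5, 6, 7, 8, 9, 10, 11, 11
  1, 2, 3, 4, 5, 6, 7, 8, 9, 10, 11, 12

so w = (1, 4, 5, 8, 7, 2, 3, 11, 9, 6, 10, 12).

5 SE-corners of the 15-cell Rothe diagram give Ess(w):

[(4, 7, 3), (5, 3, 1), (5, 6, 3), (8, 10, 7), (9, 6, 5)]


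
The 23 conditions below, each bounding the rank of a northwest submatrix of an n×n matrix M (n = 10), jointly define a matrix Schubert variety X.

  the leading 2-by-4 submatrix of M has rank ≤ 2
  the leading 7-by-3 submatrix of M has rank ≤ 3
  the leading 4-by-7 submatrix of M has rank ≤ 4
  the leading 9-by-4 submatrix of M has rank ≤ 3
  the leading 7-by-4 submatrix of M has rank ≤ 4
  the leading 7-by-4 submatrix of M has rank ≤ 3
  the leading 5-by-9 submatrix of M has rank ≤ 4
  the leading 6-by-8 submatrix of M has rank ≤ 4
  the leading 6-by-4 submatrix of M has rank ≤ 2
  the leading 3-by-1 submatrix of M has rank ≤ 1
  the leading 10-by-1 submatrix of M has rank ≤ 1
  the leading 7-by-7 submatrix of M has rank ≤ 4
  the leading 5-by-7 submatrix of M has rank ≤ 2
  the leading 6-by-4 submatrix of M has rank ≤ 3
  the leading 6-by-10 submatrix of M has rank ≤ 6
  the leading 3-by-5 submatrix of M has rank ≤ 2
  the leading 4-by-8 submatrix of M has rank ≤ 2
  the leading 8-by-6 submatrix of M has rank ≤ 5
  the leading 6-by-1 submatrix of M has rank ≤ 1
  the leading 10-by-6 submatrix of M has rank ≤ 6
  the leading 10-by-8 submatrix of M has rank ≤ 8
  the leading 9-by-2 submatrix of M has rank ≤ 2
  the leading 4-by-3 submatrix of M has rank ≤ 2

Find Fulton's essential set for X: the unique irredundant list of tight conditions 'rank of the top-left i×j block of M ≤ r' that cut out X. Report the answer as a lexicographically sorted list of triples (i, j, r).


Propagating the 23 rank bounds to every northwest block:

  1 | 1 | 1 | 1 | 1 | 1 | 1 | 1 | 1 | 1
  1 | 2 | 2 | 2 | 2 | 2 | 2 | 2 | 2 | 2
  1 | 2 | 2 | 2 | 2 | 2 | 2 | 2 | 3 | 3
  1 | 2 | 2 | 2 | 2 | 2 | 2 | 2 | 3 | 4
  1 | 2 | 2 | 2 | 2 | 2 | 2 | 3 | 4 | 5
  1 | 2 | 2 | 2 | 3 | 3 | 3 | 4 | 5 | 6
  1 | 2 | 3 | 3 | 4 | 4 | 4 | 5 | 6 | 7
  1 | 2 | 3 | 3 | 4 | 5 | 5 | 6 | 7 | 8
  1 | 2 | 3 | 3 | 4 | 5 | 6 | 7 | 8 | 9
  1 | 2 | 3 | 4 | 5 | 6 | 7 | 8 | 9 | 10

second differences of R give the permutation w = (1, 2, 9, 10, 8, 5, 3, 6, 7, 4).

|D(w)|=21, |Ess(w)|=4:

[(4, 8, 2), (5, 7, 2), (6, 4, 2), (9, 4, 3)]


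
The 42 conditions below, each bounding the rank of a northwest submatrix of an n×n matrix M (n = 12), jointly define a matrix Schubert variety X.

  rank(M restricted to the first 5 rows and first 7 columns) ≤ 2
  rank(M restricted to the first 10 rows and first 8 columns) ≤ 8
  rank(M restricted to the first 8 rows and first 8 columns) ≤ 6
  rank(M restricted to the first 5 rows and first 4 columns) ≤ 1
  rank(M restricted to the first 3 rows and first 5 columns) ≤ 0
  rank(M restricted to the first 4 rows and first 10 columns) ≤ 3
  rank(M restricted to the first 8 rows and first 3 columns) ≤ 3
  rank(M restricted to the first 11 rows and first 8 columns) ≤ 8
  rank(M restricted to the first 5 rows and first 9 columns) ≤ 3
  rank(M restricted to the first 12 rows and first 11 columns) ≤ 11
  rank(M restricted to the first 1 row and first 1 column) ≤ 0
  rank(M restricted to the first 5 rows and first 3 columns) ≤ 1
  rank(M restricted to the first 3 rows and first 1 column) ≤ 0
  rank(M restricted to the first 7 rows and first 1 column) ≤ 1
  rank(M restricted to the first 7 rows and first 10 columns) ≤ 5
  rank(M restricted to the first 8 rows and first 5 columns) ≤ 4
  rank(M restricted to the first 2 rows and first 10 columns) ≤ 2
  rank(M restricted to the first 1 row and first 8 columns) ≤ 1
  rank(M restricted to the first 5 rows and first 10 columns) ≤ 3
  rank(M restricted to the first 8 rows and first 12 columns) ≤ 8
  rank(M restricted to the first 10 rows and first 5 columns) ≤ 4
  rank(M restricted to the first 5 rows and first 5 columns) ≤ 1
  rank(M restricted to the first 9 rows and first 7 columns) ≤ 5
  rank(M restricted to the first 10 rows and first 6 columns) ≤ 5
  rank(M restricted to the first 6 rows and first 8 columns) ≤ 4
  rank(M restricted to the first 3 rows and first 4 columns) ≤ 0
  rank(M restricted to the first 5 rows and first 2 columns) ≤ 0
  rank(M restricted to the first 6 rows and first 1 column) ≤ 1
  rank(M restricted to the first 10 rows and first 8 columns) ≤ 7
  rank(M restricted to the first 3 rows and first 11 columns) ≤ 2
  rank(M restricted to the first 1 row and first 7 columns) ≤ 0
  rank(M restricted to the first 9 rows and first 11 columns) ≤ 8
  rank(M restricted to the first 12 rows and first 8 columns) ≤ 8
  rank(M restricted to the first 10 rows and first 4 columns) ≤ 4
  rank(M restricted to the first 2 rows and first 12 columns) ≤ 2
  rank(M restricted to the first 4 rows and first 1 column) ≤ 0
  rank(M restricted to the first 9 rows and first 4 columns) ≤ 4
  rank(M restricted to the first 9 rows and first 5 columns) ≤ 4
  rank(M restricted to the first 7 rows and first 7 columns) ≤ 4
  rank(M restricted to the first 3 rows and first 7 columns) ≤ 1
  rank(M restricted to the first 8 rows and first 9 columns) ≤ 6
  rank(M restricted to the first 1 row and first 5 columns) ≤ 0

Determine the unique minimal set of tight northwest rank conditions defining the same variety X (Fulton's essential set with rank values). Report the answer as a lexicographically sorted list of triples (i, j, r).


Rank table r_w(12×12) implied by the 42 constraints:

  R[1]: 0  0  0  0  0  0  0  1  1  1  1  1
  R[2]: 0  0  0  0  0  1  1  2  2  2  2  2
  R[3]: 0  0  0  0  0  1  1  2  2  2  2  3
  R[4]: 0  0  1  1  1  2  2  3  3  3  3  4
  R[5]: 0  0  1  1  1  2  2  3  3  3  4  5
  R[6]: 1  1  2  2  2  3  3  4  4  4  5  6
  R[7]: 1  2  3  3  3  4  4  5  5  5  6  7
  R[8]: 1  2  3  4  4  5  5  6  6  6  7  8
  R[9]: 1  2  3  4  4  5  5  6  7  7  8  9
  R[10]: 1  2  3  4  4  5  6  7  8  8  9  10
  R[11]: 1  2  3  4  5  6  7  8  9  9  10  11
  R[12]: 1  2  3  4  5  6  7  8  9  10  11  12

reading off 1-entries of Δ²R: w = (8, 6, 12, 3, 11, 1, 2, 4, 9, 7, 5, 10).

D(w) has 33 cells with 10 SE-corners; essential set:

[(1, 7, 0), (3, 5, 0), (3, 7, 1), (3, 11, 2), (5, 2, 0), (5, 5, 1), (5, 7, 2), (5, 10, 3), (9, 7, 5), (10, 5, 4)]
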